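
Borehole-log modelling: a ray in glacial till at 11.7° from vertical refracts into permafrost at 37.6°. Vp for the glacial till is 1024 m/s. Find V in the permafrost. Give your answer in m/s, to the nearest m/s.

sin 11.7° = 0.2028; sin 37.6° = 0.6101.
V₂ = V₁·(sin θ₂/sin θ₁) = 1024·(0.6101/0.2028) = 3081.00 m/s.

3081 m/s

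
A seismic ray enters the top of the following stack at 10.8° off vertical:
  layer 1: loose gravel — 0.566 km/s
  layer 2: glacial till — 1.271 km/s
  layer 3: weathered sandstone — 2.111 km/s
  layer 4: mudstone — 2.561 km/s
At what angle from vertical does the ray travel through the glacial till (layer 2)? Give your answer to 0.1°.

Snell's law across each interface conserves sin θ / V, so sin θ_2 = V_2·sin θ₁/V₁.
sin θ_2 = 1.271 × sin 10.8° / 0.566 = 0.4208.
θ_2 = 24.88° from the vertical.

24.9°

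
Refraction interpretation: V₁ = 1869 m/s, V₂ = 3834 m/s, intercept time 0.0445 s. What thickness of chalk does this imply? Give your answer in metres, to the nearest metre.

h = tᵢ·V₁·V₂ / (2·√(V₂²−V₁²)).
√(V₂²−V₁²) = √(3834² − 1869²) = 3347.6 m/s.
h = 0.0445 s × 1869 × 3834 / (2 × 3347.6) = 47.63 m.

48 m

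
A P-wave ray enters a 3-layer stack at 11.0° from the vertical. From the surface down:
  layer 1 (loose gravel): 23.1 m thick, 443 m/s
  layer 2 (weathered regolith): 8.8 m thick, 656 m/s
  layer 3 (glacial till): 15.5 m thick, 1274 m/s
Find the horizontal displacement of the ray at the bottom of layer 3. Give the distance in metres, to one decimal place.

Ray parameter p = sin 11.0° / 443 m/s = 4.3072e-04 s/m.
Layer 1: θ = 11.00°; offset = 23.1·tan 11.00° = 4.490 m.
Layer 2: sin θ = p·656 = 0.2826 → θ = 16.41°; offset = 8.8·tan 16.41° = 2.592 m.
Layer 3: sin θ = p·1274 = 0.5487 → θ = 33.28°; offset = 15.5·tan 33.28° = 10.174 m.
Σ offsets = 17.256 m.

17.3 m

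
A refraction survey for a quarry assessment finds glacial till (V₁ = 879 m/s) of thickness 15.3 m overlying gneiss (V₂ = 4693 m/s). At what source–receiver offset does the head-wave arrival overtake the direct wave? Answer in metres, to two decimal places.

36.99 m

θ_c = arcsin(879/4693) = 10.80°, so cos θ_c = 0.9823 and tᵢ = 2h cos θ_c/V₁ = 0.0342 s.
At crossover x/V₁ = x/V₂ + tᵢ ⇒ x = tᵢ/(1/V₁ − 1/V₂) = 0.03420/(1.1377e-03 − 2.1308e-04) = 36.99 m.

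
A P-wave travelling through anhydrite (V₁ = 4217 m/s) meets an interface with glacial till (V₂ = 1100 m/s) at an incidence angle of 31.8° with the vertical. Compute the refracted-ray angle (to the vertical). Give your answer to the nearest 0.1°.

7.9°

Snell's law: sin θ₂ = (V₂/V₁)·sin θ₁ = (1100/4217)·sin 31.8° = 0.1375.
θ₂ = arcsin 0.1375 = 7.90° from the normal.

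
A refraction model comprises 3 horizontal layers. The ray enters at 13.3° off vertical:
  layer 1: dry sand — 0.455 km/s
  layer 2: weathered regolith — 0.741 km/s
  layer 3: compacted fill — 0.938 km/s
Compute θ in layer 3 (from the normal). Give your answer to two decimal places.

28.31°

Ray parameter p = sin 13.3° / 0.455 = 5.0560e-01 s/km.
sin θ_3 = p·V_3 = 5.0560e-01 × 0.938 = 0.4743.
θ_3 = arcsin 0.4743 = 28.31°.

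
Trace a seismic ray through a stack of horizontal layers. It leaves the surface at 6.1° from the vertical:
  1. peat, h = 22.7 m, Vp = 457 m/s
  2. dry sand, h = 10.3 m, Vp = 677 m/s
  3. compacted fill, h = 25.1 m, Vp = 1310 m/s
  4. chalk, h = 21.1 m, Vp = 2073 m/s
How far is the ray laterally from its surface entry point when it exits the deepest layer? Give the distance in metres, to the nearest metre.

Ray parameter p = sin 6.1° / 457 m/s = 2.3253e-04 s/m.
Layer 1: θ = 6.10°; offset = 22.7·tan 6.10° = 2.426 m.
Layer 2: sin θ = p·677 = 0.1574 → θ = 9.06°; offset = 10.3·tan 9.06° = 1.642 m.
Layer 3: sin θ = p·1310 = 0.3046 → θ = 17.73°; offset = 25.1·tan 17.73° = 8.027 m.
Layer 4: sin θ = p·2073 = 0.4820 → θ = 28.82°; offset = 21.1·tan 28.82° = 11.608 m.
Summing the layer offsets gives 23.703 m.

24 m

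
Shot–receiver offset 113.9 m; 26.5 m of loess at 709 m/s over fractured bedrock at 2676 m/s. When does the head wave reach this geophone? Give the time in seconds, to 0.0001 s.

θ_c = arcsin(V₁/V₂) = arcsin(709/2676) = 15.36°, cos θ_c = 0.9643.
Intercept time tᵢ = 2h cos θ_c / V₁ = 2·26.5·0.9643/709 = 0.07208 s.
t = x/V₂ + tᵢ = 113.9/2676 + 0.07208 = 0.11465 s.

0.1146 s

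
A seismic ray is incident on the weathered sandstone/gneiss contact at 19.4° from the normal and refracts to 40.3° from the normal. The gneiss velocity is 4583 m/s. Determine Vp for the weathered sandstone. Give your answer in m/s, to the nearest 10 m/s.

2350 m/s

Snell's law: sin 19.4°/V₁ = sin 40.3°/V₂.
V₁ = V₂·sin 19.4°/sin 40.3° = 4583 × 0.5136 = 2353.62 m/s.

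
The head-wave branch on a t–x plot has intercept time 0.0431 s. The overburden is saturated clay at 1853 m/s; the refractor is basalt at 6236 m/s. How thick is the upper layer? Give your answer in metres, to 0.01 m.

h = tᵢ·V₁·V₂ / (2·√(V₂²−V₁²)).
√(V₂²−V₁²) = √(6236² − 1853²) = 5954.3 m/s.
h = 0.0431 s × 1853 × 6236 / (2 × 5954.3) = 41.82 m.

41.82 m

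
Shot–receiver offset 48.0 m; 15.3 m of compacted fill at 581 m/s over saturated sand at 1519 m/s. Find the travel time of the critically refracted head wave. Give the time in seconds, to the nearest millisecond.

0.080 s

θ_c = arcsin(V₁/V₂) = arcsin(581/1519) = 22.49°, cos θ_c = 0.9240.
Intercept time tᵢ = 2h cos θ_c / V₁ = 2·15.3·0.9240/581 = 0.04866 s.
t = x/V₂ + tᵢ = 48.0/1519 + 0.04866 = 0.08026 s.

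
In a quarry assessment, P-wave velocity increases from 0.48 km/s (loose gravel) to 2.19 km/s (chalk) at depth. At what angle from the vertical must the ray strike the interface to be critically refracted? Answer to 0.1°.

12.7°

Critical incidence: sin θ_c = V₁/V₂ = 0.48/2.19 = 0.2192.
θ_c = arcsin 0.2192 = 12.66°.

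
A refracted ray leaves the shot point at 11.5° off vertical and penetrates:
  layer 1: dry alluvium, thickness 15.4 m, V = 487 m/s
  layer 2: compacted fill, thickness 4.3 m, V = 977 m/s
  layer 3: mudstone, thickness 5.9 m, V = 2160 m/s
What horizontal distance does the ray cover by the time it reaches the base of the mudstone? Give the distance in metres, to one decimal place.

16.2 m

p = sin θ₁/V₁ = sin 11.5°/487 = 4.0938e-04 s/m is conserved through the stack.
Layer 1: θ = 11.50°; offset = 15.4·tan 11.50° = 3.133 m.
Layer 2: sin θ = p·977 = 0.4000 → θ = 23.58°; offset = 4.3·tan 23.58° = 1.876 m.
Layer 3: sin θ = p·2160 = 0.8843 → θ = 62.16°; offset = 5.9·tan 62.16° = 11.172 m.
Summing the layer offsets gives 16.181 m.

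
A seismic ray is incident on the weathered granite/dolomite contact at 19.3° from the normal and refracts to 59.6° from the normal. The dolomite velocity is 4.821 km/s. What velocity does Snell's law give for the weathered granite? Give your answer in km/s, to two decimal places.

Snell's law: sin 19.3°/V₁ = sin 59.6°/V₂.
V₁ = V₂·sin 19.3°/sin 59.6° = 4.821 × 0.3832 = 1.85 km/s.

1.85 km/s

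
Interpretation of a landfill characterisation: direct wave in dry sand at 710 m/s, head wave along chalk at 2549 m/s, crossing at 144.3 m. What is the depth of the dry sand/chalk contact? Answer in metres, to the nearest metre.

x_cross = 2h·√((V₂+V₁)/(V₂−V₁)) → h = x_cross / (2·√((V₂+V₁)/(V₂−V₁))).
√((V₂+V₁)/(V₂−V₁)) = √((2549+710)/(2549−710)) = 1.3312.
h = 144.3 / (2·1.3312) = 54.20 m.

54 m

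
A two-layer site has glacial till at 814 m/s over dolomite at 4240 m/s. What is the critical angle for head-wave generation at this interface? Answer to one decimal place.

11.1°

Critical incidence: sin θ_c = V₁/V₂ = 814/4240 = 0.1920.
θ_c = arcsin 0.1920 = 11.07°.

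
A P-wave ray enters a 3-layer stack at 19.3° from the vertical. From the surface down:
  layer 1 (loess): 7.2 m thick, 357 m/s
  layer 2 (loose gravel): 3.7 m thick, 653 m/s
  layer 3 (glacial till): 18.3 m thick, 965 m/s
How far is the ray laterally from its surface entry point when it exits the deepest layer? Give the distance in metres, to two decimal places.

41.72 m

p = sin θ₁/V₁ = sin 19.3°/357 = 9.2581e-04 s/m is conserved through the stack.
Layer 1: θ = 19.30°; offset = 7.2·tan 19.30° = 2.5214 m.
Layer 2: sin θ = p·653 = 0.6046 → θ = 37.20°; offset = 3.7·tan 37.20° = 2.8081 m.
Layer 3: sin θ = p·965 = 0.8934 → θ = 63.30°; offset = 18.3·tan 63.30° = 36.3927 m.
Total horizontal offset = 41.7223 m.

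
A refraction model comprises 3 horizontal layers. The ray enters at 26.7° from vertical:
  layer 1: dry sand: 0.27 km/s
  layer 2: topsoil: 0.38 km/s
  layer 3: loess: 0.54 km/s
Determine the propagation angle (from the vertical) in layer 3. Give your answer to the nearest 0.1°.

64.0°

Snell's law across each interface conserves sin θ / V, so sin θ_3 = V_3·sin θ₁/V₁.
sin θ_3 = 0.54 × sin 26.7° / 0.27 = 0.8986.
θ_3 = arcsin 0.8986 = 63.98°.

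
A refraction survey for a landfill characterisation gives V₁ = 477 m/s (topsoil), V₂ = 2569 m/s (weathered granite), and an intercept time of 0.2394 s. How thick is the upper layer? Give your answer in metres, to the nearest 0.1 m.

h = tᵢ·V₁·V₂ / (2·√(V₂²−V₁²)).
√(V₂²−V₁²) = √(2569² − 477²) = 2524.3 m/s.
h = 0.2394 s × 477 × 2569 / (2 × 2524.3) = 58.11 m.

58.1 m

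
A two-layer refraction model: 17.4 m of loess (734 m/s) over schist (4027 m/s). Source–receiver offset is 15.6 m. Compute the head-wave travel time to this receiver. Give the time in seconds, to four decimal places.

θ_c = arcsin(V₁/V₂) = arcsin(734/4027) = 10.50°, cos θ_c = 0.9832.
Intercept time tᵢ = 2h cos θ_c / V₁ = 2·17.4·0.9832/734 = 0.04662 s.
t = x/V₂ + tᵢ = 15.6/4027 + 0.04662 = 0.05049 s.

0.0505 s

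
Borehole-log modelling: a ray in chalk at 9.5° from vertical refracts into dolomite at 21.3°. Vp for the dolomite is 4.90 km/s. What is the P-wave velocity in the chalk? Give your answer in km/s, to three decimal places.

2.226 km/s

Snell's law: sin 9.5°/V₁ = sin 21.3°/V₂.
V₁ = V₂·sin 9.5°/sin 21.3° = 4.90 × 0.4544 = 2.226 km/s.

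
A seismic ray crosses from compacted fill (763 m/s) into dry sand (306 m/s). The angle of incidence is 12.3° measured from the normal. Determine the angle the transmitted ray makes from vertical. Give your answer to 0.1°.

4.9°

sin θ₁/V₁ = sin θ₂/V₂ ⇒ sin θ₂ = 306·sin 12.3°/763 = 306·0.2130/763 = 0.0854.
θ₂ = sin⁻¹(0.0854) = 4.90° (from vertical).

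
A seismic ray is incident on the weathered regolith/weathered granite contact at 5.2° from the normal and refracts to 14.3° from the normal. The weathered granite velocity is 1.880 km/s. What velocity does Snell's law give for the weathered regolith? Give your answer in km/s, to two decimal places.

0.69 km/s

sin 5.2° = 0.0906; sin 14.3° = 0.2470.
V₁ = V₂·(sin θ₁/sin θ₂) = 1.880·(0.0906/0.2470) = 0.69 km/s.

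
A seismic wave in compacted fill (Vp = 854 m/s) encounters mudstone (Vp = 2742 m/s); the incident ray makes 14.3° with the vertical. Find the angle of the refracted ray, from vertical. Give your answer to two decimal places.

Snell's law: sin θ₂ = (V₂/V₁)·sin θ₁ = (2742/854)·sin 14.3° = 0.7931.
θ₂ = sin⁻¹(0.7931) = 52.47° (from vertical).

52.47°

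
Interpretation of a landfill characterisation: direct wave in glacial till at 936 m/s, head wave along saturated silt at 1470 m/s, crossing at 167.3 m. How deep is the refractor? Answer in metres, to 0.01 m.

x_cross = 2h·√((V₂+V₁)/(V₂−V₁)) → h = x_cross / (2·√((V₂+V₁)/(V₂−V₁))).
√((V₂+V₁)/(V₂−V₁)) = √((1470+936)/(1470−936)) = 2.1226.
h = 167.3 / (2·2.1226) = 39.41 m.

39.41 m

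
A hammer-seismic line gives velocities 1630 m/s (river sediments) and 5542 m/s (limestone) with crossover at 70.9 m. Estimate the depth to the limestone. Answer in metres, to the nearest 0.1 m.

h = (x_cross/2)·√((V₂−V₁)/(V₂+V₁)).
(V₂−V₁)/(V₂+V₁) = (5542−1630)/(5542+1630) = 0.5455; √ = 0.7385.
h = (70.9/2)·0.7385 = 26.18 m.

26.2 m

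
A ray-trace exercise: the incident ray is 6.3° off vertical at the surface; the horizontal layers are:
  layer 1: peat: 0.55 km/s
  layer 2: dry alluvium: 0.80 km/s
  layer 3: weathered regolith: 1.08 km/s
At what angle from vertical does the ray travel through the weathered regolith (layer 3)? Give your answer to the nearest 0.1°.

12.4°

Snell's law across each interface conserves sin θ / V, so sin θ_3 = V_3·sin θ₁/V₁.
sin θ_3 = 1.08 × sin 6.3° / 0.55 = 0.2155.
θ_3 = arcsin 0.2155 = 12.44°.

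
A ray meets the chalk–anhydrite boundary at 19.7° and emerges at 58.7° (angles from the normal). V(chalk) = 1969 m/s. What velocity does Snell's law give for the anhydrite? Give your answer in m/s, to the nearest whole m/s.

4991 m/s

Snell's law: sin 19.7°/V₁ = sin 58.7°/V₂.
V₂ = V₁·sin 58.7°/sin 19.7° = 1969 × 2.5348 = 4990.96 m/s.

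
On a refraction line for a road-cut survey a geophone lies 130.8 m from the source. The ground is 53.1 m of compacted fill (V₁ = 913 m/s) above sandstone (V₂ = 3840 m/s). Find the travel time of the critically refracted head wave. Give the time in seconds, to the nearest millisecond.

0.147 s

t = x/V₂ + 2h·√(V₂²−V₁²)/(V₁V₂).
√(V₂²−V₁²) = √(3840²−913²) = 3729.9 m/s; delay term = 2·53.1·3729.9/(913·3840) = 0.11298 s.
t = 130.8/3840 + 0.11298 = 0.14705 s.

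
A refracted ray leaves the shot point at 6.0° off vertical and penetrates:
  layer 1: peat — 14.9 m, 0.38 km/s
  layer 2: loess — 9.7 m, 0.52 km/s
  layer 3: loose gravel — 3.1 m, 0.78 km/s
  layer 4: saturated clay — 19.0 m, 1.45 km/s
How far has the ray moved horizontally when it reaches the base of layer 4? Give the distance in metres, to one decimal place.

Ray parameter p = sin 6.0° / 0.38 km/s = 2.7507e-01 s/km.
Layer 1: θ = 6.00°; offset = 14.9·tan 6.00° = 1.566 m.
Layer 2: sin θ = p·0.52 = 0.1430 → θ = 8.22°; offset = 9.7·tan 8.22° = 1.402 m.
Layer 3: sin θ = p·0.78 = 0.2146 → θ = 12.39°; offset = 3.1·tan 12.39° = 0.681 m.
Layer 4: sin θ = p·1.45 = 0.3989 → θ = 23.51°; offset = 19.0·tan 23.51° = 8.264 m.
Summing the layer offsets gives 11.913 m.

11.9 m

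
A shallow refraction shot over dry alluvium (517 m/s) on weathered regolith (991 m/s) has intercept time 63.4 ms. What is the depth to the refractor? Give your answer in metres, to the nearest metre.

19 m

h = tᵢ·V₁·V₂ / (2·√(V₂²−V₁²)).
√(V₂²−V₁²) = √(991² − 517²) = 845.5 m/s.
h = 0.0634 s × 517 × 991 / (2 × 845.5) = 19.21 m.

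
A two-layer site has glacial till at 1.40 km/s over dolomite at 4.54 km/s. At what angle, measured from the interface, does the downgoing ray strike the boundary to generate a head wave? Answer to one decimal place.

Critical incidence: sin θ_c = V₁/V₂ = 1.40/4.54 = 0.3084.
θ_c = arcsin 0.3084 = 17.96°.
Measured from the interface: 90° − 17.96° = 72.04°.

72.0°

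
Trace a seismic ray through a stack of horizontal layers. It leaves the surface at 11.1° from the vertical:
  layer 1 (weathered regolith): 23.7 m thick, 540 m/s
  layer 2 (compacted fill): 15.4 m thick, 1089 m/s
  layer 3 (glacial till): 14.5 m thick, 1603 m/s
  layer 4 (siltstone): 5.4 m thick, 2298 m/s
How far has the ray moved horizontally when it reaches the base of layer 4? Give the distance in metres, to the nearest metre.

p = sin θ₁/V₁ = sin 11.1°/540 = 3.5652e-04 s/m is conserved through the stack.
Layer 1: θ = 11.10°; offset = 23.7·tan 11.10° = 4.650 m.
Layer 2: sin θ = p·1089 = 0.3883 → θ = 22.85°; offset = 15.4·tan 22.85° = 6.488 m.
Layer 3: sin θ = p·1603 = 0.5715 → θ = 34.86°; offset = 14.5·tan 34.86° = 10.099 m.
Layer 4: sin θ = p·2298 = 0.8193 → θ = 55.01°; offset = 5.4·tan 55.01° = 7.716 m.
Summing the layer offsets gives 28.952 m.

29 m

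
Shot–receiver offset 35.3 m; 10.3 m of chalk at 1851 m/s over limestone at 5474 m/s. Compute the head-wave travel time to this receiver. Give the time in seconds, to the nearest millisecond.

0.017 s

t = x/V₂ + 2h·√(V₂²−V₁²)/(V₁V₂).
√(V₂²−V₁²) = √(5474²−1851²) = 5151.6 m/s; delay term = 2·10.3·5151.6/(1851·5474) = 0.01047 s.
t = 35.3/5474 + 0.01047 = 0.01692 s.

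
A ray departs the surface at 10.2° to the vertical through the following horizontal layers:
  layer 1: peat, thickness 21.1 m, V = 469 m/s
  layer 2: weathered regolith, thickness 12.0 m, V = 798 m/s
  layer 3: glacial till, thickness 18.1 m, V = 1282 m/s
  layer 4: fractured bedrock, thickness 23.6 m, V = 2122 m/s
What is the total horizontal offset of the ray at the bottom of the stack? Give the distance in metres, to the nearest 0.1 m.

Apply Snell's law at each interface; in layer i the horizontal offset is hᵢ·tan θᵢ.
Layer 1: θ = 10.20°; offset = 21.1·tan 10.20° = 3.796 m.
Layer 2: sin θ = 798·sin 10.2°/469 = 0.3013, θ = 17.54°; offset = 12.0·tan 17.54° = 3.792 m.
Layer 3: sin θ = 1282·sin 10.2°/469 = 0.4841, θ = 28.95°; offset = 18.1·tan 28.95° = 10.013 m.
Layer 4: sin θ = 2122·sin 10.2°/469 = 0.8012, θ = 53.25°; offset = 23.6·tan 53.25° = 31.601 m.
Summing the layer offsets gives 49.202 m.

49.2 m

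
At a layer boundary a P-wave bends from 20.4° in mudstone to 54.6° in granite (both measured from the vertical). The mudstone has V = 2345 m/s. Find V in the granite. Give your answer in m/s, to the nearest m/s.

5484 m/s

Snell's law: sin 20.4°/V₁ = sin 54.6°/V₂.
V₂ = V₁·sin 54.6°/sin 20.4° = 2345 × 2.3385 = 5483.73 m/s.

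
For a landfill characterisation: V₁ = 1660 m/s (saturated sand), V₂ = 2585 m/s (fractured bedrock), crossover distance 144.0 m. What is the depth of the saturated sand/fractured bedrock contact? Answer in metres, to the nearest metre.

34 m

x_cross = 2h·√((V₂+V₁)/(V₂−V₁)) → h = x_cross / (2·√((V₂+V₁)/(V₂−V₁))).
√((V₂+V₁)/(V₂−V₁)) = √((2585+1660)/(2585−1660)) = 2.1422.
h = 144.0 / (2·2.1422) = 33.61 m.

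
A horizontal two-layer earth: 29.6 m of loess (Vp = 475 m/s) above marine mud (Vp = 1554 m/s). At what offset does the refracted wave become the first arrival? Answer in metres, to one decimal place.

81.2 m

θ_c = arcsin(475/1554) = 17.80°, so cos θ_c = 0.9521 and tᵢ = 2h cos θ_c/V₁ = 0.1187 s.
At crossover x/V₁ = x/V₂ + tᵢ ⇒ x = tᵢ/(1/V₁ − 1/V₂) = 0.11867/(2.1053e-03 − 6.4350e-04) = 81.18 m.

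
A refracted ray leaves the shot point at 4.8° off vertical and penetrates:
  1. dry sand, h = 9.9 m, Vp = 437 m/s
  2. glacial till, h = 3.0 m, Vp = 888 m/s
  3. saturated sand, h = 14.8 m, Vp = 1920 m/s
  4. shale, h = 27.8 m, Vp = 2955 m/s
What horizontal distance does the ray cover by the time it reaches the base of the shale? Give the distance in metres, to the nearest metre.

Apply Snell's law at each interface; in layer i the horizontal offset is hᵢ·tan θᵢ.
Layer 1: θ = 4.80°; offset = 9.9·tan 4.80° = 0.831 m.
Layer 2: sin θ = 888·sin 4.8°/437 = 0.1700, θ = 9.79°; offset = 3.0·tan 9.79° = 0.518 m.
Layer 3: sin θ = 1920·sin 4.8°/437 = 0.3676, θ = 21.57°; offset = 14.8·tan 21.57° = 5.851 m.
Layer 4: sin θ = 2955·sin 4.8°/437 = 0.5658, θ = 34.46°; offset = 27.8·tan 34.46° = 19.078 m.
Σ offsets = 26.278 m.

26 m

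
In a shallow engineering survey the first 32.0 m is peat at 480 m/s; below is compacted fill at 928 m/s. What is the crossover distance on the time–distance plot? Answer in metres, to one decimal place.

x_cross = 2h·√((V₂+V₁)/(V₂−V₁)).
(V₂+V₁)/(V₂−V₁) = (928+480)/(928−480) = 3.1429; √ = 1.7728.
x_cross = 2·32.0·1.7728 = 113.46 m.

113.5 m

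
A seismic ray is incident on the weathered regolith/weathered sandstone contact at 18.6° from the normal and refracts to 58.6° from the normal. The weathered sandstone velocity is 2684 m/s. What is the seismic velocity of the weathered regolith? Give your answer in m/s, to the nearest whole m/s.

Snell's law: sin 18.6°/V₁ = sin 58.6°/V₂.
V₁ = V₂·sin 18.6°/sin 58.6° = 2684 × 0.3737 = 1002.97 m/s.

1003 m/s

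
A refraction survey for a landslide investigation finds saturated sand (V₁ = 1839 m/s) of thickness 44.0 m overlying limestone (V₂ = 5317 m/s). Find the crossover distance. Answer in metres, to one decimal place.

126.2 m

x_cross = 2h·√((V₂+V₁)/(V₂−V₁)).
(V₂+V₁)/(V₂−V₁) = (5317+1839)/(5317−1839) = 2.0575; √ = 1.4344.
x_cross = 2·44.0·1.4344 = 126.23 m.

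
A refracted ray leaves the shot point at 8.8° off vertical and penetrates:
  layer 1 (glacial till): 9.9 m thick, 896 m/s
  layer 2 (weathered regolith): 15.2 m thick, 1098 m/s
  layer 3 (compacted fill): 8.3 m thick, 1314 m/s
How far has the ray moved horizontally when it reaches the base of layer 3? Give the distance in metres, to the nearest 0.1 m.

Ray parameter p = sin 8.8° / 896 m/s = 1.7074e-04 s/m.
Layer 1: θ = 8.80°; offset = 9.9·tan 8.80° = 1.533 m.
Layer 2: sin θ = p·1098 = 0.1875 → θ = 10.81°; offset = 15.2·tan 10.81° = 2.901 m.
Layer 3: sin θ = p·1314 = 0.2244 → θ = 12.97°; offset = 8.3·tan 12.97° = 1.911 m.
Total horizontal offset = 6.345 m.

6.3 m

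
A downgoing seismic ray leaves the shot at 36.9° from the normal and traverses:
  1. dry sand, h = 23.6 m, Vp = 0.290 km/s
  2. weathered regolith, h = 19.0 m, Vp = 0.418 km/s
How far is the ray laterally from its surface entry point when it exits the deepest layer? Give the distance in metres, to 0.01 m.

50.54 m

Ray parameter p = sin 36.9° / 0.290 km/s = 2.0704e+00 s/km.
Layer 1: θ = 36.90°; offset = 23.6·tan 36.90° = 17.7194 m.
Layer 2: sin θ = p·0.418 = 0.8654 → θ = 59.93°; offset = 19.0·tan 59.93° = 32.8192 m.
Total horizontal offset = 50.5386 m.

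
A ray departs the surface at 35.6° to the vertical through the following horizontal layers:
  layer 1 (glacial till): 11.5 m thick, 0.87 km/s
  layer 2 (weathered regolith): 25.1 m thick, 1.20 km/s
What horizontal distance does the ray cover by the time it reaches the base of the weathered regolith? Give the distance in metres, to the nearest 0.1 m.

42.0 m

Apply Snell's law at each interface; in layer i the horizontal offset is hᵢ·tan θᵢ.
Layer 1: θ = 35.60°; offset = 11.5·tan 35.60° = 8.233 m.
Layer 2: sin θ = 1.20·sin 35.6°/0.87 = 0.8029, θ = 53.41°; offset = 25.1·tan 53.41° = 33.810 m.
Summing the layer offsets gives 42.043 m.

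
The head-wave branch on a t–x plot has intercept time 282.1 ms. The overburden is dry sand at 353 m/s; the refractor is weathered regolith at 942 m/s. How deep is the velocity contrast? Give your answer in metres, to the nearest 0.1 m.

θ_c = arcsin(353/942) = 22.01°; cos θ_c = 0.9271.
tᵢ = 2h cos θ_c/V₁ ⇒ h = tᵢ·V₁/(2 cos θ_c) = 0.2821·353/(2·0.9271) = 53.70 m.

53.7 m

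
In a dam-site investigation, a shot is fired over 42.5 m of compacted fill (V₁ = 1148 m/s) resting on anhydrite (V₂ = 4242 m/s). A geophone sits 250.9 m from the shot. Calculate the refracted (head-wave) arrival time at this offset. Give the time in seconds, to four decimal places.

0.1304 s

θ_c = arcsin(V₁/V₂) = arcsin(1148/4242) = 15.70°, cos θ_c = 0.9627.
Intercept time tᵢ = 2h cos θ_c / V₁ = 2·42.5·0.9627/1148 = 0.07128 s.
t = x/V₂ + tᵢ = 250.9/4242 + 0.07128 = 0.13043 s.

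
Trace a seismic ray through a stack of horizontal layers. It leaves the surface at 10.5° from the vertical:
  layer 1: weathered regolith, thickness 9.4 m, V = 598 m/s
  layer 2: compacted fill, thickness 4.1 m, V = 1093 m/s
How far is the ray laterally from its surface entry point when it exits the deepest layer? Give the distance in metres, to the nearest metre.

Apply Snell's law at each interface; in layer i the horizontal offset is hᵢ·tan θᵢ.
Layer 1: θ = 10.50°; offset = 9.4·tan 10.50° = 1.742 m.
Layer 2: sin θ = 1093·sin 10.5°/598 = 0.3331, θ = 19.46°; offset = 4.1·tan 19.46° = 1.448 m.
Total horizontal offset = 3.191 m.

3 m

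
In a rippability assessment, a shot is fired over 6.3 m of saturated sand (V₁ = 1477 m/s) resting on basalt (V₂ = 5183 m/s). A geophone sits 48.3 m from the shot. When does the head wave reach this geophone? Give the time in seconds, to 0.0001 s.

θ_c = arcsin(V₁/V₂) = arcsin(1477/5183) = 16.56°, cos θ_c = 0.9585.
Intercept time tᵢ = 2h cos θ_c / V₁ = 2·6.3·0.9585/1477 = 0.00818 s.
t = x/V₂ + tᵢ = 48.3/5183 + 0.00818 = 0.01750 s.

0.0175 s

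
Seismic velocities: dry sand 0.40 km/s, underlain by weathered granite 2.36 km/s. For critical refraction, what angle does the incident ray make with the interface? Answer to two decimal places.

Critical incidence: sin θ_c = V₁/V₂ = 0.40/2.36 = 0.1695.
θ_c = arcsin 0.1695 = 9.76°.
Measured from the interface: 90° − 9.76° = 80.24°.

80.24°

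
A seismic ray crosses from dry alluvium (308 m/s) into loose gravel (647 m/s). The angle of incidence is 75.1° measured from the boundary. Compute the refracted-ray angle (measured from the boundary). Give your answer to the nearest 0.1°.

Convert to the normal: θ₁ = 90° − 75.1° = 14.9°.
sin θ₁/V₁ = sin θ₂/V₂ ⇒ sin θ₂ = 647·sin 14.9°/308 = 647·0.2571/308 = 0.5401.
θ₂ = arcsin 0.5401 = 32.69° from the normal.
From the interface: 90° − 32.69° = 57.31°.

57.3°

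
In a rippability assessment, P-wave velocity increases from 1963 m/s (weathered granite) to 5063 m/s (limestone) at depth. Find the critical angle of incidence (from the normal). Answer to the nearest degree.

23°

At critical incidence the refracted ray runs along the interface (θ₂ = 90°), so sin θ_c = V₁/V₂.
θ_c = arcsin(1963/5063) = arcsin 0.3877 = 22.81°.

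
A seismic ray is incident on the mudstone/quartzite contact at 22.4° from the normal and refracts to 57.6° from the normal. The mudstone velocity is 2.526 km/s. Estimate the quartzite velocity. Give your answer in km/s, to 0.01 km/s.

sin 22.4° = 0.3811; sin 57.6° = 0.8443.
V₂ = V₁·(sin θ₂/sin θ₁) = 2.526·(0.8443/0.3811) = 5.60 km/s.

5.60 km/s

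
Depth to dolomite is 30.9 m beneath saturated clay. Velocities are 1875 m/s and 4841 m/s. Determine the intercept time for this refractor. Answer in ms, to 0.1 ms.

30.4 ms

θ_c = arcsin(V₁/V₂) = arcsin(1875/4841) = 22.79°; cos θ_c = 0.9219.
tᵢ = 2h·cos θ_c / V₁ = 2·30.9·0.9219 / 1875 = 0.03039 s.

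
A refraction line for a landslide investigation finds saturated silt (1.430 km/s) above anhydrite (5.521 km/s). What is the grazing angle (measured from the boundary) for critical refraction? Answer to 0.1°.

At critical incidence the refracted ray runs along the interface (θ₂ = 90°), so sin θ_c = V₁/V₂.
θ_c = arcsin(1.430/5.521) = arcsin 0.2590 = 15.01°.
Measured from the interface: 90° − 15.01° = 74.99°.

75.0°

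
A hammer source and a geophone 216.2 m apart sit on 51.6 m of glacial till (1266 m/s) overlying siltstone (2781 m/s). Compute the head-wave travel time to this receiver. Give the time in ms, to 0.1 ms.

150.3 ms

θ_c = arcsin(V₁/V₂) = arcsin(1266/2781) = 27.08°, cos θ_c = 0.8904.
Intercept time tᵢ = 2h cos θ_c / V₁ = 2·51.6·0.8904/1266 = 0.07258 s.
t = x/V₂ + tᵢ = 216.2/2781 + 0.07258 = 0.15032 s.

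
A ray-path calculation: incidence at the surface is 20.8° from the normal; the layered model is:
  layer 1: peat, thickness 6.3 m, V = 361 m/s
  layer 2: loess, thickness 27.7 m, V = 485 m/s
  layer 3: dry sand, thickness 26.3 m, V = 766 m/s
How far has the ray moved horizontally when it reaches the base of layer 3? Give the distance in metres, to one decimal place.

p = sin θ₁/V₁ = sin 20.8°/361 = 9.8368e-04 s/m is conserved through the stack.
Layer 1: θ = 20.80°; offset = 6.3·tan 20.80° = 2.393 m.
Layer 2: sin θ = p·485 = 0.4771 → θ = 28.50°; offset = 27.7·tan 28.50° = 15.037 m.
Layer 3: sin θ = p·766 = 0.7535 → θ = 48.89°; offset = 26.3·tan 48.89° = 30.142 m.
Σ offsets = 47.572 m.

47.6 m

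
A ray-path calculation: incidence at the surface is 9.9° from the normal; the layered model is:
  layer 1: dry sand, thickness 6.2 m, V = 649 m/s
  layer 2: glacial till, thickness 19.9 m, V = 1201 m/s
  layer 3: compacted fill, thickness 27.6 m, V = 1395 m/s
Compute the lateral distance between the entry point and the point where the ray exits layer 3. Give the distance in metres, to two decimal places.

18.74 m

Apply Snell's law at each interface; in layer i the horizontal offset is hᵢ·tan θᵢ.
Layer 1: θ = 9.90°; offset = 6.2·tan 9.90° = 1.0821 m.
Layer 2: sin θ = 1201·sin 9.9°/649 = 0.3182, θ = 18.55°; offset = 19.9·tan 18.55° = 6.6785 m.
Layer 3: sin θ = 1395·sin 9.9°/649 = 0.3696, θ = 21.69°; offset = 27.6·tan 21.69° = 10.9768 m.
Σ offsets = 18.7373 m.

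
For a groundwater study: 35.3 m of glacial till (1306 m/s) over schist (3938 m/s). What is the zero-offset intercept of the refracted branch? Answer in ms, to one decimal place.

θ_c = arcsin(V₁/V₂) = arcsin(1306/3938) = 19.37°; cos θ_c = 0.9434.
tᵢ = 2h·cos θ_c / V₁ = 2·35.3·0.9434 / 1306 = 0.05100 s.

51.0 ms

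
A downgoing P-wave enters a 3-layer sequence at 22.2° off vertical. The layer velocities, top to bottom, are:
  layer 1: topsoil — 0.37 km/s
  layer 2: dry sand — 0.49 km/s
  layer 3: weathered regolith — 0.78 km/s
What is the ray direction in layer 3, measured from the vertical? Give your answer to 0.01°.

52.80°

Ray parameter p = sin 22.2° / 0.37 = 1.0212e+00 s/km.
sin θ_3 = p·V_3 = 1.0212e+00 × 0.78 = 0.7965.
θ_3 = arcsin 0.7965 = 52.80°.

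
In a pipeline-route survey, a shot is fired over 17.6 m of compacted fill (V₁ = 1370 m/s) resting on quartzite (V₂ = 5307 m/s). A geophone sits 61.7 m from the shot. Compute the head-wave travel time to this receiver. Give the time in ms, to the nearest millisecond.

t = x/V₂ + 2h·√(V₂²−V₁²)/(V₁V₂).
√(V₂²−V₁²) = √(5307²−1370²) = 5127.1 m/s; delay term = 2·17.6·5127.1/(1370·5307) = 0.02482 s.
t = 61.7/5307 + 0.02482 = 0.03645 s.

36 ms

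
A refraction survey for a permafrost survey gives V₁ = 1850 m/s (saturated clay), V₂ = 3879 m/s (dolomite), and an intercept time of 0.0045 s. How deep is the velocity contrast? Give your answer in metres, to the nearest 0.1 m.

h = tᵢ·V₁·V₂ / (2·√(V₂²−V₁²)).
√(V₂²−V₁²) = √(3879² − 1850²) = 3409.4 m/s.
h = 0.0045 s × 1850 × 3879 / (2 × 3409.4) = 4.74 m.

4.7 m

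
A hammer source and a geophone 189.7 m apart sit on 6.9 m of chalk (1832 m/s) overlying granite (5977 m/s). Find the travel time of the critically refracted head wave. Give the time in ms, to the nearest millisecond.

t = x/V₂ + 2h·√(V₂²−V₁²)/(V₁V₂).
√(V₂²−V₁²) = √(5977²−1832²) = 5689.3 m/s; delay term = 2·6.9·5689.3/(1832·5977) = 0.00717 s.
t = 189.7/5977 + 0.00717 = 0.03891 s.

39 ms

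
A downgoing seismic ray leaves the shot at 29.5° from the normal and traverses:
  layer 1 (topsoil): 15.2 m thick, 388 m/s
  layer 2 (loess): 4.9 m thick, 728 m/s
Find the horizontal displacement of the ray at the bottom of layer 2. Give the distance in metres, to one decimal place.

Ray parameter p = sin 29.5° / 388 m/s = 1.2691e-03 s/m.
Layer 1: θ = 29.50°; offset = 15.2·tan 29.50° = 8.600 m.
Layer 2: sin θ = p·728 = 0.9239 → θ = 67.51°; offset = 4.9·tan 67.51° = 11.834 m.
Total horizontal offset = 20.434 m.

20.4 m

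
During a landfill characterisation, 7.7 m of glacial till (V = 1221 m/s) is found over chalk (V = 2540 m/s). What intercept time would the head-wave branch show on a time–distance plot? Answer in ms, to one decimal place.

11.1 ms

tᵢ = 2h·√(V₂²−V₁²)/(V₁V₂).
√(V₂²−V₁²) = √(2540²−1221²) = 2227.3 m/s.
tᵢ = 2·7.7·2227.3/(1221·2540) = 0.01106 s.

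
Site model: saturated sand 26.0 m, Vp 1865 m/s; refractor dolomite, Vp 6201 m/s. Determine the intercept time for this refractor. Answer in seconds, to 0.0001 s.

0.0266 s

θ_c = arcsin(V₁/V₂) = arcsin(1865/6201) = 17.50°; cos θ_c = 0.9537.
tᵢ = 2h·cos θ_c / V₁ = 2·26.0·0.9537 / 1865 = 0.02659 s.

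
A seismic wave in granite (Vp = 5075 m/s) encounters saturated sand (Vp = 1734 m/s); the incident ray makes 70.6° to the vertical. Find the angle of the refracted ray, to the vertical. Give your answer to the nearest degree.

19°

Snell's law: sin θ₂ = (V₂/V₁)·sin θ₁ = (1734/5075)·sin 70.6° = 0.3223.
θ₂ = arcsin 0.3223 = 18.80° from the normal.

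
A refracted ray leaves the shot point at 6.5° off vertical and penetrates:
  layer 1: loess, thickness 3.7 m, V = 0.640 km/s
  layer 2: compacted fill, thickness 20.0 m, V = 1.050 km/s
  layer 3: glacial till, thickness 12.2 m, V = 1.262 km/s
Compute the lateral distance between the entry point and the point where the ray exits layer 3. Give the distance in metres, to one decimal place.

Ray parameter p = sin 6.5° / 0.640 km/s = 1.7688e-01 s/km.
Layer 1: θ = 6.50°; offset = 3.7·tan 6.50° = 0.422 m.
Layer 2: sin θ = p·1.050 = 0.1857 → θ = 10.70°; offset = 20.0·tan 10.70° = 3.780 m.
Layer 3: sin θ = p·1.262 = 0.2232 → θ = 12.90°; offset = 12.2·tan 12.90° = 2.794 m.
Summing the layer offsets gives 6.996 m.

7.0 m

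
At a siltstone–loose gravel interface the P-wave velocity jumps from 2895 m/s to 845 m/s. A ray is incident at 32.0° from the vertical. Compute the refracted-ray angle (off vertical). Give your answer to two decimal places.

8.90°

Snell's law: sin θ₂ = (V₂/V₁)·sin θ₁ = (845/2895)·sin 32.0° = 0.1547.
θ₂ = sin⁻¹(0.1547) = 8.90° (from vertical).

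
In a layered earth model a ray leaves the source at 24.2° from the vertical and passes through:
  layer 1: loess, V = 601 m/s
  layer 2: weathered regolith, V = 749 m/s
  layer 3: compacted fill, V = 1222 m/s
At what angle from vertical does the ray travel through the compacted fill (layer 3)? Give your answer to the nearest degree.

Ray parameter p = sin 24.2° / 601 = 6.8207e-04 s/m.
sin θ_3 = p·V_3 = 6.8207e-04 × 1222 = 0.8335.
θ_3 = 56.46° from the vertical.

56°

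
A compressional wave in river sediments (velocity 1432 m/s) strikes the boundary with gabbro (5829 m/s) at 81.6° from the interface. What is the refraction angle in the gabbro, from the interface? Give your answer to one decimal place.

53.5°

Angle from the normal: 90° − 81.6° = 8.4°.
sin θ₁/V₁ = sin θ₂/V₂ ⇒ sin θ₂ = 5829·sin 8.4°/1432 = 5829·0.1461/1432 = 0.5946.
θ₂ = arcsin 0.5946 = 36.49° from the normal.
From the interface: 90° − 36.49° = 53.51°.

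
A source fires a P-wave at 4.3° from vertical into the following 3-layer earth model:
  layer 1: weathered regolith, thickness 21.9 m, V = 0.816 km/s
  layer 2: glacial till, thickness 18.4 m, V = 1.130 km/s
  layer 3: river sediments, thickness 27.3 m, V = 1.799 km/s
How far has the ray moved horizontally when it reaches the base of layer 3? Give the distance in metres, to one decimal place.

8.1 m

Ray parameter p = sin 4.3° / 0.816 km/s = 9.1886e-02 s/km.
Layer 1: θ = 4.30°; offset = 21.9·tan 4.30° = 1.647 m.
Layer 2: sin θ = p·1.130 = 0.1038 → θ = 5.96°; offset = 18.4·tan 5.96° = 1.921 m.
Layer 3: sin θ = p·1.799 = 0.1653 → θ = 9.51°; offset = 27.3·tan 9.51° = 4.576 m.
Σ offsets = 8.143 m.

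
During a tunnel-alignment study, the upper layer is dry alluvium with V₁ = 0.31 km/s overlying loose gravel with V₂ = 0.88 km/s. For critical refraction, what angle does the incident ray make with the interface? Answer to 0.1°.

Critical incidence: sin θ_c = V₁/V₂ = 0.31/0.88 = 0.3523.
θ_c = arcsin 0.3523 = 20.63°.
Measured from the interface: 90° − 20.63° = 69.37°.

69.4°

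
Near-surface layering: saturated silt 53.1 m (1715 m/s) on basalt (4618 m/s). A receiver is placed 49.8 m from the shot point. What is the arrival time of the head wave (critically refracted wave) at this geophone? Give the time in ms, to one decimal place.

t = x/V₂ + 2h·√(V₂²−V₁²)/(V₁V₂).
√(V₂²−V₁²) = √(4618²−1715²) = 4287.7 m/s; delay term = 2·53.1·4287.7/(1715·4618) = 0.05750 s.
t = 49.8/4618 + 0.05750 = 0.06828 s.

68.3 ms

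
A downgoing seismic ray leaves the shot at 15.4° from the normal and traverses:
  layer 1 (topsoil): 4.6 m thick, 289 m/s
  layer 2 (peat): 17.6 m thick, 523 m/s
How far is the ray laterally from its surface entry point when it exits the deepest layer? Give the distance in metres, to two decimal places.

Apply Snell's law at each interface; in layer i the horizontal offset is hᵢ·tan θᵢ.
Layer 1: θ = 15.40°; offset = 4.6·tan 15.40° = 1.2671 m.
Layer 2: sin θ = 523·sin 15.4°/289 = 0.4806, θ = 28.72°; offset = 17.6·tan 28.72° = 9.6449 m.
Σ offsets = 10.9119 m.

10.91 m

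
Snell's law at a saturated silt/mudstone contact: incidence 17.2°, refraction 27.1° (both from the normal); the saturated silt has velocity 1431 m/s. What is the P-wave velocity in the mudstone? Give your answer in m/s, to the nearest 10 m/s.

Snell's law: sin 17.2°/V₁ = sin 27.1°/V₂.
V₂ = V₁·sin 27.1°/sin 17.2° = 1431 × 1.5405 = 2204.49 m/s.

2200 m/s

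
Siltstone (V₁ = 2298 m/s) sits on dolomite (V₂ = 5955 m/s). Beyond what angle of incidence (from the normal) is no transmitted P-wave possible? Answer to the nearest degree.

Critical incidence: sin θ_c = V₁/V₂ = 2298/5955 = 0.3859.
θ_c = arcsin 0.3859 = 22.70°.

23°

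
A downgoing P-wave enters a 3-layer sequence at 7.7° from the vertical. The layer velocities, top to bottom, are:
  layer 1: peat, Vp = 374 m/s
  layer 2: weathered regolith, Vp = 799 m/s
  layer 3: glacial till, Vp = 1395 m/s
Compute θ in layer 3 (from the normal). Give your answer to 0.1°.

Ray parameter p = sin 7.7° / 374 = 3.5825e-04 s/m.
sin θ_3 = p·V_3 = 3.5825e-04 × 1395 = 0.4998.
θ_3 = 29.98° from the vertical.

30.0°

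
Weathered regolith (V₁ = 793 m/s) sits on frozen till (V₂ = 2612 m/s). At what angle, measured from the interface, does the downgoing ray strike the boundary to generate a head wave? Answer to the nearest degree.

Critical incidence: sin θ_c = V₁/V₂ = 793/2612 = 0.3036.
θ_c = arcsin 0.3036 = 17.67°.
Measured from the interface: 90° − 17.67° = 72.33°.

72°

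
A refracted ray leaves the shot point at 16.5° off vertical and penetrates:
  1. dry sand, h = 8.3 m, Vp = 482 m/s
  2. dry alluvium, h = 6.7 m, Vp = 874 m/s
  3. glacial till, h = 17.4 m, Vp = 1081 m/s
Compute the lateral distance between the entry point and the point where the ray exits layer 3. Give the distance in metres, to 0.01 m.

Apply Snell's law at each interface; in layer i the horizontal offset is hᵢ·tan θᵢ.
Layer 1: θ = 16.50°; offset = 8.3·tan 16.50° = 2.4586 m.
Layer 2: sin θ = 874·sin 16.5°/482 = 0.5150, θ = 31.00°; offset = 6.7·tan 31.00° = 4.0253 m.
Layer 3: sin θ = 1081·sin 16.5°/482 = 0.6370, θ = 39.57°; offset = 17.4·tan 39.57° = 14.3774 m.
Total horizontal offset = 20.8613 m.

20.86 m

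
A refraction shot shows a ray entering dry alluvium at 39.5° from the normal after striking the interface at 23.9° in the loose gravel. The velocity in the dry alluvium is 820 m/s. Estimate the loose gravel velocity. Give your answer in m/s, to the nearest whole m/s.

Snell's law: sin 23.9°/V₁ = sin 39.5°/V₂.
V₁ = V₂·sin 23.9°/sin 39.5° = 820 × 0.6369 = 522.29 m/s.

522 m/s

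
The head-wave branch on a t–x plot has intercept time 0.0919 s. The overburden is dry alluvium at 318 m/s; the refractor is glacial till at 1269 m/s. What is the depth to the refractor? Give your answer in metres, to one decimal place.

h = tᵢ·V₁·V₂ / (2·√(V₂²−V₁²)).
√(V₂²−V₁²) = √(1269² − 318²) = 1228.5 m/s.
h = 0.0919 s × 318 × 1269 / (2 × 1228.5) = 15.09 m.

15.1 m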